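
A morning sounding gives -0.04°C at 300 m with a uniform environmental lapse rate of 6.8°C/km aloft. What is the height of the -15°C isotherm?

Height above start = (-0.04 − (-15)) / 6.8 = 2.2 km
Altitude = 300 m + 2200 m = 2500 m

2500 m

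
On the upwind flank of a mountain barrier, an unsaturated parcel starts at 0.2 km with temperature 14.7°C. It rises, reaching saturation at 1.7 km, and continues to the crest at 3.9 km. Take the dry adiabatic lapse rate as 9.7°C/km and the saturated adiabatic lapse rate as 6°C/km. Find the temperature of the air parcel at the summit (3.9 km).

-13.05°C

Dry to 1700 m: -9.7 × 1.5 km = -14.55°C, so T = 0.15°C.
Saturated to 3900 m: -6 × 2.2 km = -13.2°C, so T = -13.05°C.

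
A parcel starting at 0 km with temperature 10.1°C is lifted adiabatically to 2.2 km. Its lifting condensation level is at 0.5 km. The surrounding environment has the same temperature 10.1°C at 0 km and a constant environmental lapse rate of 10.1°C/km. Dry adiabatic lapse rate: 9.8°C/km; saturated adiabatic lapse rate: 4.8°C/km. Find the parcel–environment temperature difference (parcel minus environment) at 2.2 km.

Parcel:
  0 → 500 m (dry, 9.8°C/km): ΔT = -9.8 × 0.5 = -4.9°C → T = 5.2°C
  500 → 2200 m (saturated, 4.8°C/km): ΔT = -4.8 × 1.7 = -8.16°C → T = -2.96°C
Environment:
  0 → 2200 m (environment, 10.1°C/km): ΔT = -10.1 × 2.2 = -22.22°C → T = -12.12°C
T_parcel − T_env = -2.96 − (-12.12) = +9.16°C

+9.16°C (parcel warmer than environment)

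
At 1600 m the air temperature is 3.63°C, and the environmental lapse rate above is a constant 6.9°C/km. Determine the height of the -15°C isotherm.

4300 m

Height above start = (3.63 − (-15)) / 6.9 = 2.7 km
Altitude = 1600 m + 2700 m = 4300 m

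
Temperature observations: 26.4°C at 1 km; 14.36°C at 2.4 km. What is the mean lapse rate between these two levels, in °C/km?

Γ = −ΔT/Δz = (26.4 − 14.36) / (2400 − 1000) m
  = 12.04°C / 1.4 km = 8.6°C/km

8.6°C/km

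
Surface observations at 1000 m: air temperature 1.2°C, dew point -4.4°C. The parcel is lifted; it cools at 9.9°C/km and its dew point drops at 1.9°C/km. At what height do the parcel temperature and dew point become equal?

1700 m

T and T_d converge at 9.9 − 1.9 = 8°C per km
Height above start = (1.2 − (-4.4)) / 8 = 0.7 km
LCL altitude = 1000 m + 700 m = 1700 m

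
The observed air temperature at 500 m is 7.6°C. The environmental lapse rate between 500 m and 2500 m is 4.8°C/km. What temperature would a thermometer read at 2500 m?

-2°C

500 → 2500 m (environmental, 4.8°C/km): ΔT = -4.8 × 2 = -9.6°C → T = -2°C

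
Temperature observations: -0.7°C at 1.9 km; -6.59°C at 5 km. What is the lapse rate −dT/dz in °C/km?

Γ = −ΔT/Δz = (-0.7 − (-6.59)) / (5000 − 1900) m
  = 5.89°C / 3.1 km = 1.9°C/km

1.9°C/km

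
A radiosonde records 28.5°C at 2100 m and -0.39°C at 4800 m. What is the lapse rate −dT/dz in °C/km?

Γ = −ΔT/Δz = (28.5 − (-0.39)) / (4800 − 2100) m
  = 28.89°C / 2.7 km = 10.7°C/km

10.7°C/km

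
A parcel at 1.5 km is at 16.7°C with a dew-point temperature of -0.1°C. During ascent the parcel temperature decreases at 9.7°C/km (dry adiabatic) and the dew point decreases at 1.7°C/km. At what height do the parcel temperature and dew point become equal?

T and T_d converge at 9.7 − 1.7 = 8°C per km
Height above start = (16.7 − (-0.1)) / 8 = 2.1 km
LCL altitude = 1500 m + 2100 m = 3600 m

3.6 km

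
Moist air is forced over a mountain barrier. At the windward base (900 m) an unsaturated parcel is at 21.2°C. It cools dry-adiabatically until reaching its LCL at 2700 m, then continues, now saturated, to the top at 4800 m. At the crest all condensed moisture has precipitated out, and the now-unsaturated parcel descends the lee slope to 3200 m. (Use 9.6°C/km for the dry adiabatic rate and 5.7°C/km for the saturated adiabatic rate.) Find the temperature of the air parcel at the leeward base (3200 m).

From 900 m to 2700 m (dry): cools by 9.6 × 1.8 = 17.28°C, giving 3.92°C.
From 2700 m to 4800 m (saturated): cools by 5.7 × 2.1 = 11.97°C, giving -8.05°C.
From 4800 m to 3200 m (dry descent): warms by 9.6 × 1.6 = 15.36°C, giving 7.31°C.

7.31°C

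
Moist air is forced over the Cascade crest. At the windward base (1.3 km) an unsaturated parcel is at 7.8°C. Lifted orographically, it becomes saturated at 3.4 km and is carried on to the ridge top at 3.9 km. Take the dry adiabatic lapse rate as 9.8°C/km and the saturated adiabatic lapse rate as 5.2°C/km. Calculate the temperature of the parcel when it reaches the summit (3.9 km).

-15.38°C

1300 → 3400 m (dry, 9.8°C/km): ΔT = -9.8 × 2.1 = -20.58°C → T = -12.78°C
3400 → 3900 m (saturated, 5.2°C/km): ΔT = -5.2 × 0.5 = -2.6°C → T = -15.38°C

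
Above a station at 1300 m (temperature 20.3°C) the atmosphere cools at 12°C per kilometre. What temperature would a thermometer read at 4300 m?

1300 → 4300 m (environmental, 12°C/km): ΔT = -12 × 3 = -36°C → T = -15.7°C

-15.7°C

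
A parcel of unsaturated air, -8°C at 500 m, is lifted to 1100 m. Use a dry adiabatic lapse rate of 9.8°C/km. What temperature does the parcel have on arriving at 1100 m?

From 500 m to 1100 m (dry adiabatic): cools by 9.8 × 0.6 = 5.88°C, giving -13.88°C.

-13.88°C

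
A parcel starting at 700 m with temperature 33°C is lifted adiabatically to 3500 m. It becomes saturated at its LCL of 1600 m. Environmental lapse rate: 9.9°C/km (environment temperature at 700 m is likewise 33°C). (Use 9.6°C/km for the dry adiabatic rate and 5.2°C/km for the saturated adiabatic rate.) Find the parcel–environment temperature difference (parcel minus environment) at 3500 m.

+9.2°C (parcel warmer than environment)

Parcel:
  700–1600 m, dry: Δz = 0.9 km ⇒ ΔT = -8.64°C; T = 24.36°C
  1600–3500 m, saturated: Δz = 1.9 km ⇒ ΔT = -9.88°C; T = 14.48°C
Environment:
  700–3500 m, environment: Δz = 2.8 km ⇒ ΔT = -27.72°C; T = 5.28°C
T_parcel − T_env = 14.48 − 5.28 = +9.2°C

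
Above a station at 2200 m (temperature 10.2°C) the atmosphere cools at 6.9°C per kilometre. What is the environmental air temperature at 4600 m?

-6.36°C

From 2200 m to 4600 m (environmental): cools by 6.9 × 2.4 = 16.56°C, giving -6.36°C.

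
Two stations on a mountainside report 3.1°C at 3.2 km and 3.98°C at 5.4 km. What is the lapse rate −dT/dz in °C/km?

-0.4°C/km

Γ = −ΔT/Δz = (3.1 − 3.98) / (5400 − 3200) m
  = -0.88°C / 2.2 km = -0.4°C/km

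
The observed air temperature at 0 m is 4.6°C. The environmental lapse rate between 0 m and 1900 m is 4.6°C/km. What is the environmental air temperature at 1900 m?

0–1900 m, environmental: Δz = 1.9 km ⇒ ΔT = -8.74°C; T = -4.14°C

-4.14°C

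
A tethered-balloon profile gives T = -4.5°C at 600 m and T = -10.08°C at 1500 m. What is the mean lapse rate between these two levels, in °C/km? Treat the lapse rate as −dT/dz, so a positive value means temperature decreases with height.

Γ = −ΔT/Δz = (-4.5 − (-10.08)) / (1500 − 600) m
  = 5.58°C / 0.9 km = 6.2°C/km

6.2°C/km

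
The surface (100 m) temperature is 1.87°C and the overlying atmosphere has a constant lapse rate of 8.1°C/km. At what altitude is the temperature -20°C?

Height above start = (1.87 − (-20)) / 8.1 = 2.7 km
Altitude = 100 m + 2700 m = 2800 m

2800 m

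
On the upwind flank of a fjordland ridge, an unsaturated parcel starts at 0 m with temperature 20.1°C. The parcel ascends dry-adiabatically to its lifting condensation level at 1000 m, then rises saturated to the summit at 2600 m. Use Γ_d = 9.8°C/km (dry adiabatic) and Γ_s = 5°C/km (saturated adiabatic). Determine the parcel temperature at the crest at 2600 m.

0–1000 m, dry: Δz = 1 km ⇒ ΔT = -9.8°C; T = 10.3°C
1000–2600 m, saturated: Δz = 1.6 km ⇒ ΔT = -8°C; T = 2.3°C

2.3°C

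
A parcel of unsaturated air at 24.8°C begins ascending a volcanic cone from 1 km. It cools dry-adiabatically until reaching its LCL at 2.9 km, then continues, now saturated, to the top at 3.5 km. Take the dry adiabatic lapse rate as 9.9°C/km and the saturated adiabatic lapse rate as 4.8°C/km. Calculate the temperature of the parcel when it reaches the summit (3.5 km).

3.11°C

1000–2900 m, dry: Δz = 1.9 km ⇒ ΔT = -18.81°C; T = 5.99°C
2900–3500 m, saturated: Δz = 0.6 km ⇒ ΔT = -2.88°C; T = 3.11°C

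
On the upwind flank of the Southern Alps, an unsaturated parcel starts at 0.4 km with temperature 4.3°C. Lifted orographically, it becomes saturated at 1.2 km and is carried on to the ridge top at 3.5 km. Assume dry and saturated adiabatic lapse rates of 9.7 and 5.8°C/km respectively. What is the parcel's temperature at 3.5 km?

Dry to 1200 m: -9.7 × 0.8 km = -7.76°C, so T = -3.46°C.
Saturated to 3500 m: -5.8 × 2.3 km = -13.34°C, so T = -16.8°C.

-16.8°C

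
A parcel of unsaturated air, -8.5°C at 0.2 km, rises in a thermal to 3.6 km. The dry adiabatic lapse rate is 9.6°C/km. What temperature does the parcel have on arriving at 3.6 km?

Dry adiabatic to 3600 m: -9.6 × 3.4 km = -32.64°C, so T = -41.14°C.

-41.14°C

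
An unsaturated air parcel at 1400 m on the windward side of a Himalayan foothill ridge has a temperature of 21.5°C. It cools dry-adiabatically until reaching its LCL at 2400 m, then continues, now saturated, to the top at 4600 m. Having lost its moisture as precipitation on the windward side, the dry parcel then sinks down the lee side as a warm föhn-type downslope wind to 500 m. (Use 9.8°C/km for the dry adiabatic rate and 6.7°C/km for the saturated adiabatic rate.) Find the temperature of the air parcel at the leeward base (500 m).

From 1400 m to 2400 m (dry): cools by 9.8 × 1 = 9.8°C, giving 11.7°C.
From 2400 m to 4600 m (saturated): cools by 6.7 × 2.2 = 14.74°C, giving -3.04°C.
From 4600 m to 500 m (dry descent): warms by 9.8 × 4.1 = 40.18°C, giving 37.14°C.

37.14°C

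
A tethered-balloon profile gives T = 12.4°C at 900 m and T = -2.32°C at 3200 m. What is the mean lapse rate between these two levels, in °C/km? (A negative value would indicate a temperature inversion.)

6.4°C/km

Γ = −ΔT/Δz = (12.4 − (-2.32)) / (3200 − 900) m
  = 14.72°C / 2.3 km = 6.4°C/km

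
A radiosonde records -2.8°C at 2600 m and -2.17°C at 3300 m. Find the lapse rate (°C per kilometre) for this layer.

Γ = −ΔT/Δz = (-2.8 − (-2.17)) / (3300 − 2600) m
  = -0.63°C / 0.7 km = -0.9°C/km

-0.9°C/km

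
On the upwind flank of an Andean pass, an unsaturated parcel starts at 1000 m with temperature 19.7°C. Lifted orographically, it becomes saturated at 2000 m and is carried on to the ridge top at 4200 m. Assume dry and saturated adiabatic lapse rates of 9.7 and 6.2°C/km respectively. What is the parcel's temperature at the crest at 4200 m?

-3.64°C

1000–2000 m, dry: Δz = 1 km ⇒ ΔT = -9.7°C; T = 10°C
2000–4200 m, saturated: Δz = 2.2 km ⇒ ΔT = -13.64°C; T = -3.64°C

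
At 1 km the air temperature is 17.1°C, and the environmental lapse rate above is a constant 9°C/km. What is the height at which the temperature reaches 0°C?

2.9 km

Height above start = (17.1 − 0) / 9 = 1.9 km
Altitude = 1000 m + 1900 m = 2900 m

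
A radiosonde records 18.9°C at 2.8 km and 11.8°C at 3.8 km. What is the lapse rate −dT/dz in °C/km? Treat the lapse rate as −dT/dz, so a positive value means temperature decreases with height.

Γ = −ΔT/Δz = (18.9 − 11.8) / (3800 − 2800) m
  = 7.1°C / 1 km = 7.1°C/km

7.1°C/km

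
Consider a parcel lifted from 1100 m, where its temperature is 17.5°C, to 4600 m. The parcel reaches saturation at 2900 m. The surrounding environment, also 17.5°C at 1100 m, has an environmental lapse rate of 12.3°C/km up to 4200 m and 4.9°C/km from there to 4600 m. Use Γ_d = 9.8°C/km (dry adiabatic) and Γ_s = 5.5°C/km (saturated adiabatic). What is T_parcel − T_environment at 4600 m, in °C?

+13.1°C (parcel warmer than environment)

Parcel:
  From 1100 m to 2900 m (dry): cools by 9.8 × 1.8 = 17.64°C, giving -0.14°C.
  From 2900 m to 4600 m (saturated): cools by 5.5 × 1.7 = 9.35°C, giving -9.49°C.
Environment:
  From 1100 m to 4200 m (environment, lower layer): cools by 12.3 × 3.1 = 38.13°C, giving -20.63°C.
  From 4200 m to 4600 m (environment, upper layer): cools by 4.9 × 0.4 = 1.96°C, giving -22.59°C.
T_parcel − T_env = -9.49 − (-22.59) = +13.1°C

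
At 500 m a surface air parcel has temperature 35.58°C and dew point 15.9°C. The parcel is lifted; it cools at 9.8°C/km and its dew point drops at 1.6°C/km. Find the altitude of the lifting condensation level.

2900 m

T and T_d converge at 9.8 − 1.6 = 8.2°C per km
Height above start = (35.58 − 15.9) / 8.2 = 2.4 km
LCL altitude = 500 m + 2400 m = 2900 m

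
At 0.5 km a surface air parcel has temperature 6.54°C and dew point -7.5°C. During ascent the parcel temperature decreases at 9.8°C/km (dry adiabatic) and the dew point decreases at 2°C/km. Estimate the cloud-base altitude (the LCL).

T and T_d converge at 9.8 − 2 = 7.8°C per km
Height above start = (6.54 − (-7.5)) / 7.8 = 1.8 km
LCL altitude = 500 m + 1800 m = 2300 m

2.3 km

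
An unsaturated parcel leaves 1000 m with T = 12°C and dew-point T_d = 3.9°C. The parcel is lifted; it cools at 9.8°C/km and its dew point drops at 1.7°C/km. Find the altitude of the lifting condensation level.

2000 m

T and T_d converge at 9.8 − 1.7 = 8.1°C per km
Height above start = (12 − 3.9) / 8.1 = 1 km
LCL altitude = 1000 m + 1000 m = 2000 m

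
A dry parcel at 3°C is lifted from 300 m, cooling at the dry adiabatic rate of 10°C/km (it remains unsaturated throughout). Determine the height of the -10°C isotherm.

1600 m

Height above start = (3 − (-10)) / 10 = 1.3 km
Altitude = 300 m + 1300 m = 1600 m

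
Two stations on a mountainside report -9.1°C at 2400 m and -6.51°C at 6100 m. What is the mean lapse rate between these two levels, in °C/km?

Γ = −ΔT/Δz = (-9.1 − (-6.51)) / (6100 − 2400) m
  = -2.59°C / 3.7 km = -0.7°C/km

-0.7°C/km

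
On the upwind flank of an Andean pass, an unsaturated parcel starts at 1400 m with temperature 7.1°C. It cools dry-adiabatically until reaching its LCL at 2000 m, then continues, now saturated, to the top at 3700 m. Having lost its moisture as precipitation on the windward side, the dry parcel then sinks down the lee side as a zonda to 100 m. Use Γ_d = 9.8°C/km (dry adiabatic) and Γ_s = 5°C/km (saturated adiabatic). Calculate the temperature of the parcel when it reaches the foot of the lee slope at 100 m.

1400–2000 m, dry: Δz = 0.6 km ⇒ ΔT = -5.88°C; T = 1.22°C
2000–3700 m, saturated: Δz = 1.7 km ⇒ ΔT = -8.5°C; T = -7.28°C
3700–100 m, dry descent: Δz = 3.6 km ⇒ ΔT = +35.28°C; T = 28°C

28°C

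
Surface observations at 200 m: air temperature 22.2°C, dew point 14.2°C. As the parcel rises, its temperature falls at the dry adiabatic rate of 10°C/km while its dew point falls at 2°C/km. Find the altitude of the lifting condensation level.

T and T_d converge at 10 − 2 = 8°C per km
Height above start = (22.2 − 14.2) / 8 = 1 km
LCL altitude = 200 m + 1000 m = 1200 m

1200 m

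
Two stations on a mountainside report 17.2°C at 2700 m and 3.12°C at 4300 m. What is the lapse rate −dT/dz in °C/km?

8.8°C/km

Γ = −ΔT/Δz = (17.2 − 3.12) / (4300 − 2700) m
  = 14.08°C / 1.6 km = 8.8°C/km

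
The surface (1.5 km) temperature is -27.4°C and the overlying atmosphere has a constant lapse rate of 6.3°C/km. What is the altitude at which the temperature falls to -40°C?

Height above start = (-27.4 − (-40)) / 6.3 = 2 km
Altitude = 1500 m + 2000 m = 3500 m

3.5 km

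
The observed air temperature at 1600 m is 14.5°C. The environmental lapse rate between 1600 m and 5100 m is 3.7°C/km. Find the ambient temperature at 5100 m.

1.55°C

From 1600 m to 5100 m (environmental): cools by 3.7 × 3.5 = 12.95°C, giving 1.55°C.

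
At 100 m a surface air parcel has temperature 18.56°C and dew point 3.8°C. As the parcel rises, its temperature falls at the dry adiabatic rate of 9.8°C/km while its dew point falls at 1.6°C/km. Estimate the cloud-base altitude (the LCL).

T and T_d converge at 9.8 − 1.6 = 8.2°C per km
Height above start = (18.56 − 3.8) / 8.2 = 1.8 km
LCL altitude = 100 m + 1800 m = 1900 m

1900 m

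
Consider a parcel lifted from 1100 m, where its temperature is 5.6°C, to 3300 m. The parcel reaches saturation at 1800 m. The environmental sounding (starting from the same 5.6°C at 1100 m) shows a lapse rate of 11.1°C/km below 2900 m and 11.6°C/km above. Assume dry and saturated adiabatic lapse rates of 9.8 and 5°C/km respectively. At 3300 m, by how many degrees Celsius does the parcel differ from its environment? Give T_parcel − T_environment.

Parcel:
  Dry to 1800 m: -9.8 × 0.7 km = -6.86°C, so T = -1.26°C.
  Saturated to 3300 m: -5 × 1.5 km = -7.5°C, so T = -8.76°C.
Environment:
  Environment, lower layer to 2900 m: -11.1 × 1.8 km = -19.98°C, so T = -14.38°C.
  Environment, upper layer to 3300 m: -11.6 × 0.4 km = -4.64°C, so T = -19.02°C.
T_parcel − T_env = -8.76 − (-19.02) = +10.26°C

+10.26°C (parcel warmer than environment)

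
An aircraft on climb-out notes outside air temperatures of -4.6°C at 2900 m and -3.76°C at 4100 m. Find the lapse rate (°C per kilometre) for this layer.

Γ = −ΔT/Δz = (-4.6 − (-3.76)) / (4100 − 2900) m
  = -0.84°C / 1.2 km = -0.7°C/km

-0.7°C/km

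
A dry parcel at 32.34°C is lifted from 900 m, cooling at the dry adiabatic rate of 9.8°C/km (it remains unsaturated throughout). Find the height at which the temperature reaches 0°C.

Height above start = (32.34 − 0) / 9.8 = 3.3 km
Altitude = 900 m + 3300 m = 4200 m

4200 m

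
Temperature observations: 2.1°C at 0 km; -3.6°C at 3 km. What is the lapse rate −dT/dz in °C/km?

1.9°C/km

Γ = −ΔT/Δz = (2.1 − (-3.6)) / (3000 − 0) m
  = 5.7°C / 3 km = 1.9°C/km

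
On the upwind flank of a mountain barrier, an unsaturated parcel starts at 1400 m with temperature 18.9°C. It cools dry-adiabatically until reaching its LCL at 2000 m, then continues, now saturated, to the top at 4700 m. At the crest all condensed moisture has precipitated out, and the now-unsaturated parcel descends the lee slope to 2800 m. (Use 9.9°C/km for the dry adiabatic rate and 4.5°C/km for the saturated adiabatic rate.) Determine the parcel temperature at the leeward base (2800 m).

Dry to 2000 m: -9.9 × 0.6 km = -5.94°C, so T = 12.96°C.
Saturated to 4700 m: -4.5 × 2.7 km = -12.15°C, so T = 0.81°C.
Dry descent to 2800 m: +9.9 × 1.9 km = +18.81°C, so T = 19.62°C.

19.62°C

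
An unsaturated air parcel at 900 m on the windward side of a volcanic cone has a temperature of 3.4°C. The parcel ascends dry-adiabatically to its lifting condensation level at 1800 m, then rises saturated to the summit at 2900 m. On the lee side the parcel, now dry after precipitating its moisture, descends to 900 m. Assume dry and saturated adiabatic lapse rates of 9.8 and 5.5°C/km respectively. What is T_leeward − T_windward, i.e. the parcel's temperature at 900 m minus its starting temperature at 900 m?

+4.73°C

Dry to 1800 m: -9.8 × 0.9 km = -8.82°C, so T = -5.42°C.
Saturated to 2900 m: -5.5 × 1.1 km = -6.05°C, so T = -11.47°C.
Dry descent to 900 m: +9.8 × 2 km = +19.6°C, so T = 8.13°C.
Net change vs windward start: 8.13 − 3.4 = +4.73°C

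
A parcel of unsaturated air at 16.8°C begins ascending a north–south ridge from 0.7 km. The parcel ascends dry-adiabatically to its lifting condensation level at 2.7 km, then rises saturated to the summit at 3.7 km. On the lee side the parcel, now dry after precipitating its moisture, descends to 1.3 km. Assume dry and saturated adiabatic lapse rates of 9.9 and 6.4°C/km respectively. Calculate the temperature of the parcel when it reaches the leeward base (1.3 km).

700 → 2700 m (dry, 9.9°C/km): ΔT = -9.9 × 2 = -19.8°C → T = -3°C
2700 → 3700 m (saturated, 6.4°C/km): ΔT = -6.4 × 1 = -6.4°C → T = -9.4°C
3700 → 1300 m (dry descent, 9.9°C/km): ΔT = +9.9 × 2.4 = +23.76°C → T = 14.36°C

14.36°C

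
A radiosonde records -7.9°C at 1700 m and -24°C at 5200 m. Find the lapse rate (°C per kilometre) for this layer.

4.6°C/km

Γ = −ΔT/Δz = (-7.9 − (-24)) / (5200 − 1700) m
  = 16.1°C / 3.5 km = 4.6°C/km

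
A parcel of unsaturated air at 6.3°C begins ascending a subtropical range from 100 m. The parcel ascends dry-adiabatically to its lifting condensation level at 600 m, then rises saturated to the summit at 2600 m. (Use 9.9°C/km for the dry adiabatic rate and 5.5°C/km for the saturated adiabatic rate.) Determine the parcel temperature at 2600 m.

-9.65°C

Dry to 600 m: -9.9 × 0.5 km = -4.95°C, so T = 1.35°C.
Saturated to 2600 m: -5.5 × 2 km = -11°C, so T = -9.65°C.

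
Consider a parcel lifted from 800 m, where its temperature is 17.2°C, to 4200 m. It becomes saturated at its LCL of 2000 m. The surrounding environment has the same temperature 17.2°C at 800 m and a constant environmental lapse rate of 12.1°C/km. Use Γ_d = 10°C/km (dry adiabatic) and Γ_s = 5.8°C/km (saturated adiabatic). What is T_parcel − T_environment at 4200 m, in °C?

+16.38°C (parcel warmer than environment)

Parcel:
  Dry to 2000 m: -10 × 1.2 km = -12°C, so T = 5.2°C.
  Saturated to 4200 m: -5.8 × 2.2 km = -12.76°C, so T = -7.56°C.
Environment:
  Environment to 4200 m: -12.1 × 3.4 km = -41.14°C, so T = -23.94°C.
T_parcel − T_env = -7.56 − (-23.94) = +16.38°C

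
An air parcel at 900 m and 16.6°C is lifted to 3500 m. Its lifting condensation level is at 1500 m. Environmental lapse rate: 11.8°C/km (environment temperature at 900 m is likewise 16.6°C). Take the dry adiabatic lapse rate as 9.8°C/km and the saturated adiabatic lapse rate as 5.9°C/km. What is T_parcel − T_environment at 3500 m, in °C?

+13°C (parcel warmer than environment)

Parcel:
  900–1500 m, dry: Δz = 0.6 km ⇒ ΔT = -5.88°C; T = 10.72°C
  1500–3500 m, saturated: Δz = 2 km ⇒ ΔT = -11.8°C; T = -1.08°C
Environment:
  900–3500 m, environment: Δz = 2.6 km ⇒ ΔT = -30.68°C; T = -14.08°C
T_parcel − T_env = -1.08 − (-14.08) = +13°C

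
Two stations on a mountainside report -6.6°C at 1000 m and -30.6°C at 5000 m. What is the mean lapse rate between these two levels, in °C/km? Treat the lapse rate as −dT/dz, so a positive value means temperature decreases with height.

6°C/km

Γ = −ΔT/Δz = (-6.6 − (-30.6)) / (5000 − 1000) m
  = 24°C / 4 km = 6°C/km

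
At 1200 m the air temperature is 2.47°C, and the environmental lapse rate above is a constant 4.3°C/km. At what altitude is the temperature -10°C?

Height above start = (2.47 − (-10)) / 4.3 = 2.9 km
Altitude = 1200 m + 2900 m = 4100 m

4100 m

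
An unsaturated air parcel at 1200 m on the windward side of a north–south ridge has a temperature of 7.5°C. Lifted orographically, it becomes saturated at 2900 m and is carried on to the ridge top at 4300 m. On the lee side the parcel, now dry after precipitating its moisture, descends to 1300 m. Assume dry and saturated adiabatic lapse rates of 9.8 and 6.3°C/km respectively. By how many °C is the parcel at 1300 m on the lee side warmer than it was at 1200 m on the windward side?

+3.92°C

Dry to 2900 m: -9.8 × 1.7 km = -16.66°C, so T = -9.16°C.
Saturated to 4300 m: -6.3 × 1.4 km = -8.82°C, so T = -17.98°C.
Dry descent to 1300 m: +9.8 × 3 km = +29.4°C, so T = 11.42°C.
Net change vs windward start: 11.42 − 7.5 = +3.92°C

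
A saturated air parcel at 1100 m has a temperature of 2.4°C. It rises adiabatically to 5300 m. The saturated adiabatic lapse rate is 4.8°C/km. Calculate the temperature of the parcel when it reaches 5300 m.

-17.76°C

1100–5300 m, saturated adiabatic: Δz = 4.2 km ⇒ ΔT = -20.16°C; T = -17.76°C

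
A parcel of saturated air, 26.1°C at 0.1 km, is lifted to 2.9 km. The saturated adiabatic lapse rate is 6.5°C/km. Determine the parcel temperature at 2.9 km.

7.9°C

100–2900 m, saturated adiabatic: Δz = 2.8 km ⇒ ΔT = -18.2°C; T = 7.9°C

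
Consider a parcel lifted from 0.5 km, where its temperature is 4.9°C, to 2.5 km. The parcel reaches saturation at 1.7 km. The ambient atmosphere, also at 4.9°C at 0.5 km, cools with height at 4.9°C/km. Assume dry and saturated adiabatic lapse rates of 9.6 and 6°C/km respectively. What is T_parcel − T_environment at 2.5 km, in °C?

-6.52°C (parcel cooler than environment)

Parcel:
  500–1700 m, dry: Δz = 1.2 km ⇒ ΔT = -11.52°C; T = -6.62°C
  1700–2500 m, saturated: Δz = 0.8 km ⇒ ΔT = -4.8°C; T = -11.42°C
Environment:
  500–2500 m, environment: Δz = 2 km ⇒ ΔT = -9.8°C; T = -4.9°C
T_parcel − T_env = -11.42 − (-4.9) = -6.52°C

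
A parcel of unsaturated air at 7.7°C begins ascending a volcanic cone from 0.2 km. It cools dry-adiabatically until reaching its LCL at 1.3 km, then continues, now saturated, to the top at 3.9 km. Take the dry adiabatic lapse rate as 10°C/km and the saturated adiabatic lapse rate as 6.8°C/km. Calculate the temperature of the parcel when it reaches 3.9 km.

-20.98°C

Dry to 1300 m: -10 × 1.1 km = -11°C, so T = -3.3°C.
Saturated to 3900 m: -6.8 × 2.6 km = -17.68°C, so T = -20.98°C.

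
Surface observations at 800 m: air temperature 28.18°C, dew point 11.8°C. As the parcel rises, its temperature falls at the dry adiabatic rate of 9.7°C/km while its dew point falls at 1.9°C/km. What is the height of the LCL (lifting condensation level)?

T and T_d converge at 9.7 − 1.9 = 7.8°C per km
Height above start = (28.18 − 11.8) / 7.8 = 2.1 km
LCL altitude = 800 m + 2100 m = 2900 m

2900 m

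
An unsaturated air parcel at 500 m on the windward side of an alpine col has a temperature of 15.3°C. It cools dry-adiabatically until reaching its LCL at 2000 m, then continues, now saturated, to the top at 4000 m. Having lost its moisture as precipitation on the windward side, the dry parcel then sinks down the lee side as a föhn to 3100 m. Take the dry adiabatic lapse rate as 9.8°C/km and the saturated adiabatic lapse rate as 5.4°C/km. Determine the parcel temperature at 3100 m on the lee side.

500 → 2000 m (dry, 9.8°C/km): ΔT = -9.8 × 1.5 = -14.7°C → T = 0.6°C
2000 → 4000 m (saturated, 5.4°C/km): ΔT = -5.4 × 2 = -10.8°C → T = -10.2°C
4000 → 3100 m (dry descent, 9.8°C/km): ΔT = +9.8 × 0.9 = +8.82°C → T = -1.38°C

-1.38°C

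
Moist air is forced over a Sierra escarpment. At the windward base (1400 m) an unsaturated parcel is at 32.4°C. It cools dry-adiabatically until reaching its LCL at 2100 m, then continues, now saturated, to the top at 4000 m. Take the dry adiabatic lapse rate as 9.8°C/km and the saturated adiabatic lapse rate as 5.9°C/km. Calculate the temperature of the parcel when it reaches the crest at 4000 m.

14.33°C

From 1400 m to 2100 m (dry): cools by 9.8 × 0.7 = 6.86°C, giving 25.54°C.
From 2100 m to 4000 m (saturated): cools by 5.9 × 1.9 = 11.21°C, giving 14.33°C.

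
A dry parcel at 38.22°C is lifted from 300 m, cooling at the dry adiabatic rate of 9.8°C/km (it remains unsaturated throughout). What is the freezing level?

Height above start = (38.22 − 0) / 9.8 = 3.9 km
Altitude = 300 m + 3900 m = 4200 m

4200 m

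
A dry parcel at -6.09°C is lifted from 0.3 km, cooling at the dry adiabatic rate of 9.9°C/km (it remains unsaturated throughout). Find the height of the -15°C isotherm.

1.2 km

Height above start = (-6.09 − (-15)) / 9.9 = 0.9 km
Altitude = 300 m + 900 m = 1200 m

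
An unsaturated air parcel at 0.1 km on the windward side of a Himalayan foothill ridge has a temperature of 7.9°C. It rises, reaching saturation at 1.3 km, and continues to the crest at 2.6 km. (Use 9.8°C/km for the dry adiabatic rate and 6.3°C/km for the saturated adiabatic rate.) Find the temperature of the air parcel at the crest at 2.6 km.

100 → 1300 m (dry, 9.8°C/km): ΔT = -9.8 × 1.2 = -11.76°C → T = -3.86°C
1300 → 2600 m (saturated, 6.3°C/km): ΔT = -6.3 × 1.3 = -8.19°C → T = -12.05°C

-12.05°C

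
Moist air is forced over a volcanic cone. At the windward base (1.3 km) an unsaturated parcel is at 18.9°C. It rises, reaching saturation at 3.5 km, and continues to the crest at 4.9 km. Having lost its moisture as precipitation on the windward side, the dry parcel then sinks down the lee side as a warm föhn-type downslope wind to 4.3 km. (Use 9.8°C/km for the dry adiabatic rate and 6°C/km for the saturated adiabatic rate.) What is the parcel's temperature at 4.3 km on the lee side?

-5.18°C

From 1300 m to 3500 m (dry): cools by 9.8 × 2.2 = 21.56°C, giving -2.66°C.
From 3500 m to 4900 m (saturated): cools by 6 × 1.4 = 8.4°C, giving -11.06°C.
From 4900 m to 4300 m (dry descent): warms by 9.8 × 0.6 = 5.88°C, giving -5.18°C.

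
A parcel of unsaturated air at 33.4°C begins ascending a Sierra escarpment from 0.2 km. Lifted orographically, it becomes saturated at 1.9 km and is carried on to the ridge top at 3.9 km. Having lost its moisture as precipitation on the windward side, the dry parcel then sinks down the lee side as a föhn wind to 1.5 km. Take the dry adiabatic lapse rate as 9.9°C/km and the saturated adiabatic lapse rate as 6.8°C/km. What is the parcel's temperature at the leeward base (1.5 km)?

From 200 m to 1900 m (dry): cools by 9.9 × 1.7 = 16.83°C, giving 16.57°C.
From 1900 m to 3900 m (saturated): cools by 6.8 × 2 = 13.6°C, giving 2.97°C.
From 3900 m to 1500 m (dry descent): warms by 9.9 × 2.4 = 23.76°C, giving 26.73°C.

26.73°C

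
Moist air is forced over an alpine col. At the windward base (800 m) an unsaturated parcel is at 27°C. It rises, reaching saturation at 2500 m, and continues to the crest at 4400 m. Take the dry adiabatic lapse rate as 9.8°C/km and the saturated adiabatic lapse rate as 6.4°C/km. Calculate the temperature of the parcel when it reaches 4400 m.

-1.82°C

800 → 2500 m (dry, 9.8°C/km): ΔT = -9.8 × 1.7 = -16.66°C → T = 10.34°C
2500 → 4400 m (saturated, 6.4°C/km): ΔT = -6.4 × 1.9 = -12.16°C → T = -1.82°C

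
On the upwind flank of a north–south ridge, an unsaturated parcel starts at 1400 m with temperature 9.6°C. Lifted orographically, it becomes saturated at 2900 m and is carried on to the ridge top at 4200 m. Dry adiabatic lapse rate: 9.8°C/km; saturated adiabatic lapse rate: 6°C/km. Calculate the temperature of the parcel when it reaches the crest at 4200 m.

-12.9°C

Dry to 2900 m: -9.8 × 1.5 km = -14.7°C, so T = -5.1°C.
Saturated to 4200 m: -6 × 1.3 km = -7.8°C, so T = -12.9°C.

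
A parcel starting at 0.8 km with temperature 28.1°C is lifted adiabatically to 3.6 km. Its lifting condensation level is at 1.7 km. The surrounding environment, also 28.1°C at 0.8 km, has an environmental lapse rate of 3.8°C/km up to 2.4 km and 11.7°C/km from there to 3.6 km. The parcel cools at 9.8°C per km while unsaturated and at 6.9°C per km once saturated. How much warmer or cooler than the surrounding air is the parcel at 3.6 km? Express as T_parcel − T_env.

Parcel:
  800–1700 m, dry: Δz = 0.9 km ⇒ ΔT = -8.82°C; T = 19.28°C
  1700–3600 m, saturated: Δz = 1.9 km ⇒ ΔT = -13.11°C; T = 6.17°C
Environment:
  800–2400 m, environment, lower layer: Δz = 1.6 km ⇒ ΔT = -6.08°C; T = 22.02°C
  2400–3600 m, environment, upper layer: Δz = 1.2 km ⇒ ΔT = -14.04°C; T = 7.98°C
T_parcel − T_env = 6.17 − 7.98 = -1.81°C

-1.81°C (parcel cooler than environment)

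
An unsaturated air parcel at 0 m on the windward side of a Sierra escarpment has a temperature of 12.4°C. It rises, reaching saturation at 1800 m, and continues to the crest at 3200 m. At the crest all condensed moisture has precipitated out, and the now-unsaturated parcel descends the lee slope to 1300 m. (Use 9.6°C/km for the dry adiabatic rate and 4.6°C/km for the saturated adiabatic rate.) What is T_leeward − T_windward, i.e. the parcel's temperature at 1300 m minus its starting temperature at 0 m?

-5.48°C

0–1800 m, dry: Δz = 1.8 km ⇒ ΔT = -17.28°C; T = -4.88°C
1800–3200 m, saturated: Δz = 1.4 km ⇒ ΔT = -6.44°C; T = -11.32°C
3200–1300 m, dry descent: Δz = 1.9 km ⇒ ΔT = +18.24°C; T = 6.92°C
Net change vs windward start: 6.92 − 12.4 = -5.48°C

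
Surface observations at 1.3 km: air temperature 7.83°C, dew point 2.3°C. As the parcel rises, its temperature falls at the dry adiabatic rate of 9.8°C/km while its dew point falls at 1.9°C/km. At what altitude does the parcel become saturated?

2 km

T and T_d converge at 9.8 − 1.9 = 7.9°C per km
Height above start = (7.83 − 2.3) / 7.9 = 0.7 km
LCL altitude = 1300 m + 700 m = 2000 m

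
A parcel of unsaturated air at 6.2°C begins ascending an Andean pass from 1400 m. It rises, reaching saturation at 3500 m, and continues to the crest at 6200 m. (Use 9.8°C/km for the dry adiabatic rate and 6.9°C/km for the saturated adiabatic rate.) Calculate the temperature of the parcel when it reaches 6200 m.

1400 → 3500 m (dry, 9.8°C/km): ΔT = -9.8 × 2.1 = -20.58°C → T = -14.38°C
3500 → 6200 m (saturated, 6.9°C/km): ΔT = -6.9 × 2.7 = -18.63°C → T = -33.01°C

-33.01°C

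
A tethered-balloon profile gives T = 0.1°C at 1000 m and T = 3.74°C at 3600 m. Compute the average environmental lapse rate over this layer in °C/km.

-1.4°C/km

Γ = −ΔT/Δz = (0.1 − 3.74) / (3600 − 1000) m
  = -3.64°C / 2.6 km = -1.4°C/km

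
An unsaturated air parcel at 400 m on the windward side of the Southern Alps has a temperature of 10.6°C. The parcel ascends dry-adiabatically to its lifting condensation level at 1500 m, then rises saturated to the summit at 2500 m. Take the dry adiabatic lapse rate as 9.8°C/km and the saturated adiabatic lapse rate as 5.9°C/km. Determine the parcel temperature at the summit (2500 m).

-6.08°C

Dry to 1500 m: -9.8 × 1.1 km = -10.78°C, so T = -0.18°C.
Saturated to 2500 m: -5.9 × 1 km = -5.9°C, so T = -6.08°C.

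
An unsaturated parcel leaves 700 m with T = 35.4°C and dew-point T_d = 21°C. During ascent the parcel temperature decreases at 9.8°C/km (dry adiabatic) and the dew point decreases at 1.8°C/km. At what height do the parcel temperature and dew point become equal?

T and T_d converge at 9.8 − 1.8 = 8°C per km
Height above start = (35.4 − 21) / 8 = 1.8 km
LCL altitude = 700 m + 1800 m = 2500 m

2500 m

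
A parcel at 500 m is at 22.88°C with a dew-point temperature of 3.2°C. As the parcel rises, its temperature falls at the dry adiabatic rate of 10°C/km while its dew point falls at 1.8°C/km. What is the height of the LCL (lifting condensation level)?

2900 m

T and T_d converge at 10 − 1.8 = 8.2°C per km
Height above start = (22.88 − 3.2) / 8.2 = 2.4 km
LCL altitude = 500 m + 2400 m = 2900 m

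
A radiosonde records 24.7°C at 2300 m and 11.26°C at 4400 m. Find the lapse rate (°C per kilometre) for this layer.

6.4°C/km

Γ = −ΔT/Δz = (24.7 − 11.26) / (4400 − 2300) m
  = 13.44°C / 2.1 km = 6.4°C/km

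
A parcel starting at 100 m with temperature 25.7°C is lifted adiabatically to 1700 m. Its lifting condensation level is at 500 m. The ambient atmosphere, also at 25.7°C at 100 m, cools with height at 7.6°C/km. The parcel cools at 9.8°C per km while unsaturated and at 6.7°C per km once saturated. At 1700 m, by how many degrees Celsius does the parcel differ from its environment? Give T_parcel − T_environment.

+0.2°C (parcel warmer than environment)

Parcel:
  Dry to 500 m: -9.8 × 0.4 km = -3.92°C, so T = 21.78°C.
  Saturated to 1700 m: -6.7 × 1.2 km = -8.04°C, so T = 13.74°C.
Environment:
  Environment to 1700 m: -7.6 × 1.6 km = -12.16°C, so T = 13.54°C.
T_parcel − T_env = 13.74 − 13.54 = +0.2°C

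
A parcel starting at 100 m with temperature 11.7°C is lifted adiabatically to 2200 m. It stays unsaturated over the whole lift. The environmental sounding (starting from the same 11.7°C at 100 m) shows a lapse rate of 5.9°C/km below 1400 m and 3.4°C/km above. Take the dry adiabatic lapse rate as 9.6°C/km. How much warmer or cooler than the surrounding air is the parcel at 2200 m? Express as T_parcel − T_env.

Parcel:
  100 → 2200 m (dry, 9.6°C/km): ΔT = -9.6 × 2.1 = -20.16°C → T = -8.46°C
Environment:
  100 → 1400 m (environment, lower layer, 5.9°C/km): ΔT = -5.9 × 1.3 = -7.67°C → T = 4.03°C
  1400 → 2200 m (environment, upper layer, 3.4°C/km): ΔT = -3.4 × 0.8 = -2.72°C → T = 1.31°C
T_parcel − T_env = -8.46 − 1.31 = -9.77°C

-9.77°C (parcel cooler than environment)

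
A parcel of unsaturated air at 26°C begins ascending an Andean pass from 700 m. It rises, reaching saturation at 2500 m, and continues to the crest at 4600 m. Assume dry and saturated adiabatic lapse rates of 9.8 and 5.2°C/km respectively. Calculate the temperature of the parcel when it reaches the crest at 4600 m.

From 700 m to 2500 m (dry): cools by 9.8 × 1.8 = 17.64°C, giving 8.36°C.
From 2500 m to 4600 m (saturated): cools by 5.2 × 2.1 = 10.92°C, giving -2.56°C.

-2.56°C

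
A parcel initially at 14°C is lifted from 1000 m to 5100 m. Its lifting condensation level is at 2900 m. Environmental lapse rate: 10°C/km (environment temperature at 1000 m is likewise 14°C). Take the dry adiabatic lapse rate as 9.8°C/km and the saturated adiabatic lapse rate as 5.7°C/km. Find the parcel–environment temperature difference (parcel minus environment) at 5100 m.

+9.84°C (parcel warmer than environment)

Parcel:
  Dry to 2900 m: -9.8 × 1.9 km = -18.62°C, so T = -4.62°C.
  Saturated to 5100 m: -5.7 × 2.2 km = -12.54°C, so T = -17.16°C.
Environment:
  Environment to 5100 m: -10 × 4.1 km = -41°C, so T = -27°C.
T_parcel − T_env = -17.16 − (-27) = +9.84°C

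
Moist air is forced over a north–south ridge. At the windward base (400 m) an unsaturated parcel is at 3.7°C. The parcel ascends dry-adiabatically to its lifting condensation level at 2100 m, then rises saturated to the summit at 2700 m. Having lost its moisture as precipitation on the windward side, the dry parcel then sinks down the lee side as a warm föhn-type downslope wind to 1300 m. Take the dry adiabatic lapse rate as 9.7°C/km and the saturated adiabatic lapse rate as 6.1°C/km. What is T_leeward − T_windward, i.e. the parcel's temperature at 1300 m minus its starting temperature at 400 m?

-6.57°C

400–2100 m, dry: Δz = 1.7 km ⇒ ΔT = -16.49°C; T = -12.79°C
2100–2700 m, saturated: Δz = 0.6 km ⇒ ΔT = -3.66°C; T = -16.45°C
2700–1300 m, dry descent: Δz = 1.4 km ⇒ ΔT = +13.58°C; T = -2.87°C
Net change vs windward start: -2.87 − 3.7 = -6.57°C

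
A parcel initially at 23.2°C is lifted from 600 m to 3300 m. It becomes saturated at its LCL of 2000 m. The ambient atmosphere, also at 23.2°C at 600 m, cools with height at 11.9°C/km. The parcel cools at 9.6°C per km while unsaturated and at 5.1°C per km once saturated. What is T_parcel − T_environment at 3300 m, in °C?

Parcel:
  600 → 2000 m (dry, 9.6°C/km): ΔT = -9.6 × 1.4 = -13.44°C → T = 9.76°C
  2000 → 3300 m (saturated, 5.1°C/km): ΔT = -5.1 × 1.3 = -6.63°C → T = 3.13°C
Environment:
  600 → 3300 m (environment, 11.9°C/km): ΔT = -11.9 × 2.7 = -32.13°C → T = -8.93°C
T_parcel − T_env = 3.13 − (-8.93) = +12.06°C

+12.06°C (parcel warmer than environment)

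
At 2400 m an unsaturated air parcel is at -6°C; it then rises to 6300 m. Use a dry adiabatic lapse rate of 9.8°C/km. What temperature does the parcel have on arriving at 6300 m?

2400 → 6300 m (dry adiabatic, 9.8°C/km): ΔT = -9.8 × 3.9 = -38.22°C → T = -44.22°C

-44.22°C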